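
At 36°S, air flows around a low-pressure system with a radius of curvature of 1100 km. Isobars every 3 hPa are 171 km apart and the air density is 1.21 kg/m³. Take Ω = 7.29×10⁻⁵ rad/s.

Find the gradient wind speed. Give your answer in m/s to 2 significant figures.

Coriolis parameter at 36°S:
f = 2Ω sin φ = 2 × 7.29×10⁻⁵ × sin 36° = 8.57×10⁻⁵ s⁻¹
Pressure gradient: |∂P/∂n| = 300 Pa / 171000 m = 1.75×10⁻³ Pa/m
Geostrophic speed: V_g = |∂P/∂n|/(fρ) = 1.75×10⁻³/(8.57×10⁻⁵ × 1.21) = 16.9 m/s
Around a low, centrifugal force acts outward with Coriolis, so pressure-gradient force balances both:
(1/ρ)|∂P/∂n| = fV + V²/R  →  V² + fR·V − fR·V_g = 0
With fR = 8.57×10⁻⁵ × 1100×10³ m = 94.3 m/s:
V = [−fR + √((fR)² + 4 fR V_g)]/2 = [−94.3 + √(94.3² + 4×94.3×16.9)]/2 = 14.6 m/s
Subgeostrophic (V < V_g = 16.9 m/s), as expected around a low.

15 m/s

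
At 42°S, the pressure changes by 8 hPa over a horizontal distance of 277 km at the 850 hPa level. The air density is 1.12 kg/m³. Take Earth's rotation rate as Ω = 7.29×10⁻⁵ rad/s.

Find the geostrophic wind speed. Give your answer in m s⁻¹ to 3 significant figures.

Coriolis parameter at 42°S:
f = 2Ω sin φ = 2 × 7.29×10⁻⁵ × sin 42° = 9.76×10⁻⁵ s⁻¹
Pressure gradient: |∂P/∂n| = 800 Pa / 277000 m = 2.89×10⁻³ Pa/m
Geostrophic balance (pressure-gradient force = Coriolis force):
V_g = (1/(fρ)) |∂P/∂n| = 2.89×10⁻³ / (9.76×10⁻⁵ × 1.12) = 26.4 m/s

26.4 m s⁻¹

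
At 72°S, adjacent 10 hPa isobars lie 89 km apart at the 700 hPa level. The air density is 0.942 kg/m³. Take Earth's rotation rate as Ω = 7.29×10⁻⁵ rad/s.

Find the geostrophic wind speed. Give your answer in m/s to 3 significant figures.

86.0 m/s

Coriolis parameter at 72°S:
f = 2Ω sin φ = 2 × 7.29×10⁻⁵ × sin 72° = 1.39×10⁻⁴ s⁻¹
Pressure gradient: |∂P/∂n| = 1000 Pa / 89000 m = 1.12×10⁻² Pa/m
Geostrophic balance (pressure-gradient force = Coriolis force):
V_g = (1/(fρ)) |∂P/∂n| = 1.12×10⁻² / (1.39×10⁻⁴ × 0.942) = 86.0 m/s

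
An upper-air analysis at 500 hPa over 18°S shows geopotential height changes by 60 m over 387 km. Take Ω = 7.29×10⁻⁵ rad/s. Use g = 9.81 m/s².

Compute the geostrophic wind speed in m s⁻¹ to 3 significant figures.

33.8 m s⁻¹

Coriolis parameter at 18°S:
f = 2Ω sin φ = 2 × 7.29×10⁻⁵ × sin 18° = 4.51×10⁻⁵ s⁻¹
Height gradient: |∂Z/∂n| = 60 m / 387000 m = 1.55×10⁻⁴
On a pressure surface, geostrophic balance gives V_g = (g/f)|∂Z/∂n|:
V_g = 9.81 × 1.55×10⁻⁴ / 4.51×10⁻⁵ = 33.8 m/s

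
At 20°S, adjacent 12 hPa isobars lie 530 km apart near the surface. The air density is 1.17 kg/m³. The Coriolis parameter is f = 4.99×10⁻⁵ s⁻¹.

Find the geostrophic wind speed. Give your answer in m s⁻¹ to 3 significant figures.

38.8 m s⁻¹

Pressure gradient: |∂P/∂n| = 1200 Pa / 530000 m = 2.26×10⁻³ Pa/m
Geostrophic balance (pressure-gradient force = Coriolis force):
V_g = (1/(fρ)) |∂P/∂n| = 2.26×10⁻³ / (4.99×10⁻⁵ × 1.17) = 38.8 m/s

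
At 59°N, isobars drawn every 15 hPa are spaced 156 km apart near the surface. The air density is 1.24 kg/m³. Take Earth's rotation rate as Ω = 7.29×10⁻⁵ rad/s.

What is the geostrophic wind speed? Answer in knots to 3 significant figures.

121 knots

Coriolis parameter at 59°N:
f = 2Ω sin φ = 2 × 7.29×10⁻⁵ × sin 59° = 1.25×10⁻⁴ s⁻¹
Pressure gradient: |∂P/∂n| = 1500 Pa / 156000 m = 9.62×10⁻³ Pa/m
Geostrophic balance (pressure-gradient force = Coriolis force):
V_g = (1/(fρ)) |∂P/∂n| = 9.62×10⁻³ / (1.25×10⁻⁴ × 1.24) = 62.0 m/s
Converting: 62.0 m/s × 1.944 = 121 knots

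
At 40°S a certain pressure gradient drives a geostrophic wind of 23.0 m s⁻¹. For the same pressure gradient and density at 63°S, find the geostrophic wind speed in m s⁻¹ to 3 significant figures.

With the same pressure gradient and density, V_g ∝ 1/f ∝ 1/sin φ.
V₂ = V₁ · sin φ₁ / sin φ₂ = 23.0 × sin 40° / sin 63°
V₂ = 23.0 × 0.6428/0.8910 = 16.6 m s⁻¹

16.6 m s⁻¹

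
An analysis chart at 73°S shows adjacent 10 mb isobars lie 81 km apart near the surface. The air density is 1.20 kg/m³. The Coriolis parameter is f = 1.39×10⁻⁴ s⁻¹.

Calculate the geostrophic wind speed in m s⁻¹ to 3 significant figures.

74.0 m s⁻¹

Pressure gradient: |∂P/∂n| = 1000 Pa / 81000 m = 1.23×10⁻² Pa/m
Geostrophic balance (pressure-gradient force = Coriolis force):
V_g = (1/(fρ)) |∂P/∂n| = 1.23×10⁻² / (1.39×10⁻⁴ × 1.20) = 74.0 m/s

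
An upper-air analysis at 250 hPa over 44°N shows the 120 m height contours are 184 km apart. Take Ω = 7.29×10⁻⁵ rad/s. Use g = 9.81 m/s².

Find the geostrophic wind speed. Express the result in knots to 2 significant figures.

120 knots

Coriolis parameter at 44°N:
f = 2Ω sin φ = 2 × 7.29×10⁻⁵ × sin 44° = 1.01×10⁻⁴ s⁻¹
Height gradient: |∂Z/∂n| = 120 m / 184000 m = 6.52×10⁻⁴
On a pressure surface, geostrophic balance gives V_g = (g/f)|∂Z/∂n|:
V_g = 9.81 × 6.52×10⁻⁴ / 1.01×10⁻⁴ = 63.2 m/s
Converting: 63.2 m/s × 1.944 = 120 knots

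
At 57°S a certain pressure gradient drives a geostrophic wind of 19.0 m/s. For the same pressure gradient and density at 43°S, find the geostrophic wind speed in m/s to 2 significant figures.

With the same pressure gradient and density, V_g ∝ 1/f ∝ 1/sin φ.
V₂ = V₁ · sin φ₁ / sin φ₂ = 19.0 × sin 57° / sin 43°
V₂ = 19.0 × 0.8387/0.6820 = 23 m/s

23 m/s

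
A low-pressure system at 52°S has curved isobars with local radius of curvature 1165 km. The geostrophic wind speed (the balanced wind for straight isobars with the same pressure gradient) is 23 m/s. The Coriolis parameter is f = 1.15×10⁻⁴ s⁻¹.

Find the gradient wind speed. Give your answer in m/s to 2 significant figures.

20 m/s

Around a low, centrifugal force acts outward with Coriolis, so pressure-gradient force balances both:
(1/ρ)|∂P/∂n| = fV + V²/R  →  V² + fR·V − fR·V_g = 0
With fR = 1.15×10⁻⁴ × 1165×10³ m = 134 m/s:
V = [−fR + √((fR)² + 4 fR V_g)]/2 = [−134 + √(134² + 4×134×23)]/2 = 20 m/s
Subgeostrophic (V < V_g = 23 m/s), as expected around a low.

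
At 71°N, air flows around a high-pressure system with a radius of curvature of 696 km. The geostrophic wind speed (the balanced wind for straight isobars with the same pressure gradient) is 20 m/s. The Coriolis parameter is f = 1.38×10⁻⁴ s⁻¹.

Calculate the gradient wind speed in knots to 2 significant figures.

Around a high, pressure-gradient force acts outward with centrifugal, so Coriolis balances both:
fV = (1/ρ)|∂P/∂n| + V²/R  →  V² − fR·V + fR·V_g = 0
With fR = 1.38×10⁻⁴ × 696×10³ m = 96.0 m/s:
V = [fR − √((fR)² − 4 fR V_g)]/2 = [96.0 − √(96.0² − 4×96.0×20)]/2 = 28.4 m/s
Supergeostrophic (V > V_g = 20 m/s), as expected around a high.
Converting: 28.4 m/s × 1.944 = 55 knots

55 knots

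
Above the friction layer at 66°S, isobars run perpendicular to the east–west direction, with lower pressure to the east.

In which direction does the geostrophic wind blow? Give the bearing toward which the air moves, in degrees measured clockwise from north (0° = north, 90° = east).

000°

The pressure-gradient force points toward the east (bearing 090°).
Geostrophic balance: in the Southern Hemisphere the Coriolis force deflects motion to the left, so the geostrophic wind blows 90° to the left of the pressure-gradient force (low pressure on the right).
Rotating 090° by 90° counterclockwise gives 000° — the wind blows toward the north.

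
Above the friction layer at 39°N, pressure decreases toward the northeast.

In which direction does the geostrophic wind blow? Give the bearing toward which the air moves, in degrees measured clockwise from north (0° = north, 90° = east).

The pressure-gradient force points toward the northeast (bearing 045°).
Geostrophic balance: in the Northern Hemisphere the Coriolis force deflects motion to the right, so the geostrophic wind blows 90° to the right of the pressure-gradient force (low pressure on the left).
Rotating 045° by 90° clockwise gives 135° — the wind blows toward the southeast.

135°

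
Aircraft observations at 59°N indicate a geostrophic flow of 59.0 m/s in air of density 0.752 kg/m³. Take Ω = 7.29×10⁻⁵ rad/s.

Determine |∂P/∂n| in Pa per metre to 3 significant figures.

5.54×10⁻³ Pa/m

Coriolis parameter at 59°N:
f = 2Ω sin φ = 2 × 7.29×10⁻⁵ × sin 59° = 1.25×10⁻⁴ s⁻¹
Geostrophic balance rearranged: |∂P/∂n| = f ρ V_g
|∂P/∂n| = 1.25×10⁻⁴ × 0.752 × 59.0 = 5.54×10⁻³ Pa/m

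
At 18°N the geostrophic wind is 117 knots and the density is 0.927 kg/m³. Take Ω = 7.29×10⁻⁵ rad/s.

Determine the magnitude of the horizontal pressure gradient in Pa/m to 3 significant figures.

2.51×10⁻³ Pa/m

Coriolis parameter at 18°N:
f = 2Ω sin φ = 2 × 7.29×10⁻⁵ × sin 18° = 4.51×10⁻⁵ s⁻¹
Wind speed in SI: 117 knots = 60.2 m/s
Geostrophic balance rearranged: |∂P/∂n| = f ρ V_g
|∂P/∂n| = 4.51×10⁻⁵ × 0.927 × 60.2 = 2.51×10⁻³ Pa/m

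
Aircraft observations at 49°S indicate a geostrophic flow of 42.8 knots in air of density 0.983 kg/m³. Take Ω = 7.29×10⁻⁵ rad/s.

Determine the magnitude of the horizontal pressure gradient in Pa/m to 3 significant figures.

2.38×10⁻³ Pa/m

Coriolis parameter at 49°S:
f = 2Ω sin φ = 2 × 7.29×10⁻⁵ × sin 49° = 1.10×10⁻⁴ s⁻¹
Wind speed in SI: 42.8 knots = 22.0 m/s
Geostrophic balance rearranged: |∂P/∂n| = f ρ V_g
|∂P/∂n| = 1.10×10⁻⁴ × 0.983 × 22.0 = 2.38×10⁻³ Pa/m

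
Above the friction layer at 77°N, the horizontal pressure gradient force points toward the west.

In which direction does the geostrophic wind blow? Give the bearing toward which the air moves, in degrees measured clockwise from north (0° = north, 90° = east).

000°

The pressure-gradient force points toward the west (bearing 270°).
Geostrophic balance: in the Northern Hemisphere the Coriolis force deflects motion to the right, so the geostrophic wind blows 90° to the right of the pressure-gradient force (low pressure on the left).
Rotating 270° by 90° clockwise gives 000° — the wind blows toward the north.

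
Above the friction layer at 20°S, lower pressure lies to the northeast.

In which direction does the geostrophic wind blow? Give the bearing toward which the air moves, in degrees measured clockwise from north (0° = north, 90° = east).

The pressure-gradient force points toward the northeast (bearing 045°).
Geostrophic balance: in the Southern Hemisphere the Coriolis force deflects motion to the left, so the geostrophic wind blows 90° to the left of the pressure-gradient force (low pressure on the right).
Rotating 045° by 90° counterclockwise gives 315° — the wind blows toward the northwest.

315°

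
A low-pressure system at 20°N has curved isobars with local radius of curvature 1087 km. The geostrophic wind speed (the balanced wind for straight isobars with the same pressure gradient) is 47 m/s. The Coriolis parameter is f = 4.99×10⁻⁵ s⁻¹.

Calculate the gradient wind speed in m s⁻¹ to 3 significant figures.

30.2 m s⁻¹

Around a low, centrifugal force acts outward with Coriolis, so pressure-gradient force balances both:
(1/ρ)|∂P/∂n| = fV + V²/R  →  V² + fR·V − fR·V_g = 0
With fR = 4.99×10⁻⁵ × 1087×10³ m = 54.2 m/s:
V = [−fR + √((fR)² + 4 fR V_g)]/2 = [−54.2 + √(54.2² + 4×54.2×47)]/2 = 30.2 m/s
Subgeostrophic (V < V_g = 47 m/s), as expected around a low.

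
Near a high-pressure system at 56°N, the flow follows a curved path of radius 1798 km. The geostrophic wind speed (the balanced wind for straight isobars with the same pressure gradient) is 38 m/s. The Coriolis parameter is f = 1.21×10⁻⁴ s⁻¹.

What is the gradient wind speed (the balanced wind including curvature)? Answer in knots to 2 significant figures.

95 knots

Around a high, pressure-gradient force acts outward with centrifugal, so Coriolis balances both:
fV = (1/ρ)|∂P/∂n| + V²/R  →  V² − fR·V + fR·V_g = 0
With fR = 1.21×10⁻⁴ × 1798×10³ m = 218 m/s:
V = [fR − √((fR)² − 4 fR V_g)]/2 = [218 − √(218² − 4×218×38)]/2 = 49.1 m/s
Supergeostrophic (V > V_g = 38 m/s), as expected around a high.
Converting: 49.1 m/s × 1.944 = 95 knots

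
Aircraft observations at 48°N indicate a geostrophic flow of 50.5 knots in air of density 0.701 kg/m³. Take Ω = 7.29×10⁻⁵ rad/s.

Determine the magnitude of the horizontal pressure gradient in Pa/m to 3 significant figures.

Coriolis parameter at 48°N:
f = 2Ω sin φ = 2 × 7.29×10⁻⁵ × sin 48° = 1.08×10⁻⁴ s⁻¹
Wind speed in SI: 50.5 knots = 26.0 m/s
Geostrophic balance rearranged: |∂P/∂n| = f ρ V_g
|∂P/∂n| = 1.08×10⁻⁴ × 0.701 × 26.0 = 1.97×10⁻³ Pa/m

1.97×10⁻³ Pa/m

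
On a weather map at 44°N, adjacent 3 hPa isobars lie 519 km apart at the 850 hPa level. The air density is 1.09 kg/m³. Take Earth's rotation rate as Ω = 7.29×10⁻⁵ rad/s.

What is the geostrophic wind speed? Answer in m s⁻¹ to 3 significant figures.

5.24 m s⁻¹

Coriolis parameter at 44°N:
f = 2Ω sin φ = 2 × 7.29×10⁻⁵ × sin 44° = 1.01×10⁻⁴ s⁻¹
Pressure gradient: |∂P/∂n| = 300 Pa / 519000 m = 5.78×10⁻⁴ Pa/m
Geostrophic balance (pressure-gradient force = Coriolis force):
V_g = (1/(fρ)) |∂P/∂n| = 5.78×10⁻⁴ / (1.01×10⁻⁴ × 1.09) = 5.24 m/s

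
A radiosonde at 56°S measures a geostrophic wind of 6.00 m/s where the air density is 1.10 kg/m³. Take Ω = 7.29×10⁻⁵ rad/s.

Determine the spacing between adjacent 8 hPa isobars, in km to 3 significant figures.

Coriolis parameter at 56°S:
f = 2Ω sin φ = 2 × 7.29×10⁻⁵ × sin 56° = 1.21×10⁻⁴ s⁻¹
Geostrophic balance rearranged: |∂P/∂n| = f ρ V_g
|∂P/∂n| = 1.21×10⁻⁴ × 1.10 × 6.00 = 7.98×10⁻⁴ Pa/m
Isobar spacing: Δn = ΔP/|∂P/∂n| = 800 Pa / 7.98×10⁻⁴ Pa/m = 1002800 m ≈ 1000 km

1000 km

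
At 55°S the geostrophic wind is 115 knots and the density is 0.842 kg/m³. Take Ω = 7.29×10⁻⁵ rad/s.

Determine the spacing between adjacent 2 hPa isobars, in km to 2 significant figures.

Coriolis parameter at 55°S:
f = 2Ω sin φ = 2 × 7.29×10⁻⁵ × sin 55° = 1.19×10⁻⁴ s⁻¹
Wind speed in SI: 115 knots = 59.2 m/s
Geostrophic balance rearranged: |∂P/∂n| = f ρ V_g
|∂P/∂n| = 1.19×10⁻⁴ × 0.842 × 59.2 = 5.95×10⁻³ Pa/m
Isobar spacing: Δn = ΔP/|∂P/∂n| = 200 Pa / 5.95×10⁻³ Pa/m = 33617 m ≈ 34 km

34 km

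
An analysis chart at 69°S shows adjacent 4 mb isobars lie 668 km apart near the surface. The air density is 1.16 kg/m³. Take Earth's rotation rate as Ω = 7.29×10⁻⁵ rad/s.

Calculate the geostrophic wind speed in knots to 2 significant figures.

7.4 knots

Coriolis parameter at 69°S:
f = 2Ω sin φ = 2 × 7.29×10⁻⁵ × sin 69° = 1.36×10⁻⁴ s⁻¹
Pressure gradient: |∂P/∂n| = 400 Pa / 668000 m = 5.99×10⁻⁴ Pa/m
Geostrophic balance (pressure-gradient force = Coriolis force):
V_g = (1/(fρ)) |∂P/∂n| = 5.99×10⁻⁴ / (1.36×10⁻⁴ × 1.16) = 3.79 m/s
Converting: 3.79 m/s × 1.944 = 7.4 knots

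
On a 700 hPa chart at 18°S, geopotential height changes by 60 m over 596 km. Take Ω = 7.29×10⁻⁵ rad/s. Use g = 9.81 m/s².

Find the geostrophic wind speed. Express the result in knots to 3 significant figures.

42.6 knots

Coriolis parameter at 18°S:
f = 2Ω sin φ = 2 × 7.29×10⁻⁵ × sin 18° = 4.51×10⁻⁵ s⁻¹
Height gradient: |∂Z/∂n| = 60 m / 596000 m = 1.01×10⁻⁴
On a pressure surface, geostrophic balance gives V_g = (g/f)|∂Z/∂n|:
V_g = 9.81 × 1.01×10⁻⁴ / 4.51×10⁻⁵ = 21.9 m/s
Converting: 21.9 m/s × 1.944 = 42.6 knots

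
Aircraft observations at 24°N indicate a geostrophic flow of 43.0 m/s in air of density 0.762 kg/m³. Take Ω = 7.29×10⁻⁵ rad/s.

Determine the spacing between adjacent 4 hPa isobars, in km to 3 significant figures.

Coriolis parameter at 24°N:
f = 2Ω sin φ = 2 × 7.29×10⁻⁵ × sin 24° = 5.93×10⁻⁵ s⁻¹
Geostrophic balance rearranged: |∂P/∂n| = f ρ V_g
|∂P/∂n| = 5.93×10⁻⁵ × 0.762 × 43.0 = 1.94×10⁻³ Pa/m
Isobar spacing: Δn = ΔP/|∂P/∂n| = 400 Pa / 1.94×10⁻³ Pa/m = 205857 m ≈ 206 km

206 km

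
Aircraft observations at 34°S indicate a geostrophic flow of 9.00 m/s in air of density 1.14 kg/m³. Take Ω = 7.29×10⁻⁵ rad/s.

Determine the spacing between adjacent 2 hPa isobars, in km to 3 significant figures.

239 km

Coriolis parameter at 34°S:
f = 2Ω sin φ = 2 × 7.29×10⁻⁵ × sin 34° = 8.15×10⁻⁵ s⁻¹
Geostrophic balance rearranged: |∂P/∂n| = f ρ V_g
|∂P/∂n| = 8.15×10⁻⁵ × 1.14 × 9.00 = 8.37×10⁻⁴ Pa/m
Isobar spacing: Δn = ΔP/|∂P/∂n| = 200 Pa / 8.37×10⁻⁴ Pa/m = 239091 m ≈ 239 km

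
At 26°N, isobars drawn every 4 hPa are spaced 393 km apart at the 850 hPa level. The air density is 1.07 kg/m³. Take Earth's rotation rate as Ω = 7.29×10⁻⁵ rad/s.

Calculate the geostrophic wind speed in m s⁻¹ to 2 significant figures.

Coriolis parameter at 26°N:
f = 2Ω sin φ = 2 × 7.29×10⁻⁵ × sin 26° = 6.39×10⁻⁵ s⁻¹
Pressure gradient: |∂P/∂n| = 400 Pa / 393000 m = 1.02×10⁻³ Pa/m
Geostrophic balance (pressure-gradient force = Coriolis force):
V_g = (1/(fρ)) |∂P/∂n| = 1.02×10⁻³ / (6.39×10⁻⁵ × 1.07) = 14.9 m/s

15 m s⁻¹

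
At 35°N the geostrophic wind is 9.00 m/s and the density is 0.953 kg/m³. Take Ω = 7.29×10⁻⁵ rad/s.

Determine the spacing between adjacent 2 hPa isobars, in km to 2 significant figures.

280 km

Coriolis parameter at 35°N:
f = 2Ω sin φ = 2 × 7.29×10⁻⁵ × sin 35° = 8.36×10⁻⁵ s⁻¹
Geostrophic balance rearranged: |∂P/∂n| = f ρ V_g
|∂P/∂n| = 8.36×10⁻⁵ × 0.953 × 9.00 = 7.17×10⁻⁴ Pa/m
Isobar spacing: Δn = ΔP/|∂P/∂n| = 200 Pa / 7.17×10⁻⁴ Pa/m = 278834 m ≈ 280 km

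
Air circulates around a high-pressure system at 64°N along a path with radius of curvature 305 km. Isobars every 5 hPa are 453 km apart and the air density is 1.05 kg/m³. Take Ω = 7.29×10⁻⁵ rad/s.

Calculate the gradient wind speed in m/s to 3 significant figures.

11.1 m/s

Coriolis parameter at 64°N:
f = 2Ω sin φ = 2 × 7.29×10⁻⁵ × sin 64° = 1.31×10⁻⁴ s⁻¹
Pressure gradient: |∂P/∂n| = 500 Pa / 453000 m = 1.10×10⁻³ Pa/m
Geostrophic speed: V_g = |∂P/∂n|/(fρ) = 1.10×10⁻³/(1.31×10⁻⁴ × 1.05) = 8.02 m/s
Around a high, pressure-gradient force acts outward with centrifugal, so Coriolis balances both:
fV = (1/ρ)|∂P/∂n| + V²/R  →  V² − fR·V + fR·V_g = 0
With fR = 1.31×10⁻⁴ × 305×10³ m = 40.0 m/s:
V = [fR − √((fR)² − 4 fR V_g)]/2 = [40.0 − √(40.0² − 4×40.0×8.02)]/2 = 11.1 m/s
Supergeostrophic (V > V_g = 8.02 m/s), as expected around a high.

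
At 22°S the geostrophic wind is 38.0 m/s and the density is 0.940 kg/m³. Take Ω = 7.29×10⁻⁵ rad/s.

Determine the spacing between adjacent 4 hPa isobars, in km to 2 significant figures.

Coriolis parameter at 22°S:
f = 2Ω sin φ = 2 × 7.29×10⁻⁵ × sin 22° = 5.46×10⁻⁵ s⁻¹
Geostrophic balance rearranged: |∂P/∂n| = f ρ V_g
|∂P/∂n| = 5.46×10⁻⁵ × 0.940 × 38.0 = 1.95×10⁻³ Pa/m
Isobar spacing: Δn = ΔP/|∂P/∂n| = 400 Pa / 1.95×10⁻³ Pa/m = 205029 m ≈ 210 km

210 km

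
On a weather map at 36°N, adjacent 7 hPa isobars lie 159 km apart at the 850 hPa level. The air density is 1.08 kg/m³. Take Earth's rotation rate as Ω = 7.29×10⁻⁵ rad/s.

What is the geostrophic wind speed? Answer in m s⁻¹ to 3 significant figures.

Coriolis parameter at 36°N:
f = 2Ω sin φ = 2 × 7.29×10⁻⁵ × sin 36° = 8.57×10⁻⁵ s⁻¹
Pressure gradient: |∂P/∂n| = 700 Pa / 159000 m = 4.40×10⁻³ Pa/m
Geostrophic balance (pressure-gradient force = Coriolis force):
V_g = (1/(fρ)) |∂P/∂n| = 4.40×10⁻³ / (8.57×10⁻⁵ × 1.08) = 47.6 m/s

47.6 m s⁻¹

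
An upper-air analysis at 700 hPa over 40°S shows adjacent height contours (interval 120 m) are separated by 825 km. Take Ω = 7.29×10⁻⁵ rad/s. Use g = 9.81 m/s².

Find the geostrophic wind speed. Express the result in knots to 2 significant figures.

30 knots

Coriolis parameter at 40°S:
f = 2Ω sin φ = 2 × 7.29×10⁻⁵ × sin 40° = 9.37×10⁻⁵ s⁻¹
Height gradient: |∂Z/∂n| = 120 m / 825000 m = 1.45×10⁻⁴
On a pressure surface, geostrophic balance gives V_g = (g/f)|∂Z/∂n|:
V_g = 9.81 × 1.45×10⁻⁴ / 9.37×10⁻⁵ = 15.2 m/s
Converting: 15.2 m/s × 1.944 = 30 knots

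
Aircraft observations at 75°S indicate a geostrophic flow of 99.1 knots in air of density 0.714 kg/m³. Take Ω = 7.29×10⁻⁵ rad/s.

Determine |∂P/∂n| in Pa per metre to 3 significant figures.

5.13×10⁻³ Pa/m

Coriolis parameter at 75°S:
f = 2Ω sin φ = 2 × 7.29×10⁻⁵ × sin 75° = 1.41×10⁻⁴ s⁻¹
Wind speed in SI: 99.1 knots = 51.0 m/s
Geostrophic balance rearranged: |∂P/∂n| = f ρ V_g
|∂P/∂n| = 1.41×10⁻⁴ × 0.714 × 51.0 = 5.13×10⁻³ Pa/m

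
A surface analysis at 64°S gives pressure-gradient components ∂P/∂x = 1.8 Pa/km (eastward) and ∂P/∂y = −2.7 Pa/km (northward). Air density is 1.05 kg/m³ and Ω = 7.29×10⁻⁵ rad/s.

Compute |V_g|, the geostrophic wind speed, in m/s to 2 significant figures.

24 m/s

Coriolis parameter at 64°S:
f = 2Ω sin φ = 2 × 7.29×10⁻⁵ × sin 64° = 1.31×10⁻⁴ s⁻¹
In the Southern Hemisphere f is negative: f = −1.31×10⁻⁴ s⁻¹.
Component geostrophic relations (x east, y north):
u_g = −(1/(fρ)) ∂P/∂y,  v_g = (1/(fρ)) ∂P/∂x
u_g = −(−2.7×10⁻³)/(−1.31×10⁻⁴ × 1.05) = −19.6 m/s;  v_g = (1.8×10⁻³)/(−1.31×10⁻⁴ × 1.05) = −13.1 m/s
|V_g| = √(u_g² + v_g²) = 23.6 m/s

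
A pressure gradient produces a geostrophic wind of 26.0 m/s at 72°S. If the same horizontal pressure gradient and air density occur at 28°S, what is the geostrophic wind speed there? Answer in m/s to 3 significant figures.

52.7 m/s

With the same pressure gradient and density, V_g ∝ 1/f ∝ 1/sin φ.
V₂ = V₁ · sin φ₁ / sin φ₂ = 26.0 × sin 72° / sin 28°
V₂ = 26.0 × 0.9511/0.4695 = 52.7 m/s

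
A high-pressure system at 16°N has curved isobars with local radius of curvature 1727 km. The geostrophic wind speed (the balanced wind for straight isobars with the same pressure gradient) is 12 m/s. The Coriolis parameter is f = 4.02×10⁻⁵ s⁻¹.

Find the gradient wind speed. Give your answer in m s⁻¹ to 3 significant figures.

15.4 m s⁻¹

Around a high, pressure-gradient force acts outward with centrifugal, so Coriolis balances both:
fV = (1/ρ)|∂P/∂n| + V²/R  →  V² − fR·V + fR·V_g = 0
With fR = 4.02×10⁻⁵ × 1727×10³ m = 69.4 m/s:
V = [fR − √((fR)² − 4 fR V_g)]/2 = [69.4 − √(69.4² − 4×69.4×12)]/2 = 15.4 m/s
Supergeostrophic (V > V_g = 12 m/s), as expected around a high.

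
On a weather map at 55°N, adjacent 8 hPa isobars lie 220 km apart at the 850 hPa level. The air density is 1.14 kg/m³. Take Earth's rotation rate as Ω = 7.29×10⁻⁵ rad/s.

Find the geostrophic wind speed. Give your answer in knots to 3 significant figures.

Coriolis parameter at 55°N:
f = 2Ω sin φ = 2 × 7.29×10⁻⁵ × sin 55° = 1.19×10⁻⁴ s⁻¹
Pressure gradient: |∂P/∂n| = 800 Pa / 220000 m = 3.64×10⁻³ Pa/m
Geostrophic balance (pressure-gradient force = Coriolis force):
V_g = (1/(fρ)) |∂P/∂n| = 3.64×10⁻³ / (1.19×10⁻⁴ × 1.14) = 26.7 m/s
Converting: 26.7 m/s × 1.944 = 51.9 knots

51.9 knots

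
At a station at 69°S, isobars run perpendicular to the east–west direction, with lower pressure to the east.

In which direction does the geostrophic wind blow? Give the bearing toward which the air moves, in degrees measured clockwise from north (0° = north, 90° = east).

The pressure-gradient force points toward the east (bearing 090°).
Geostrophic balance: in the Southern Hemisphere the Coriolis force deflects motion to the left, so the geostrophic wind blows 90° to the left of the pressure-gradient force (low pressure on the right).
Rotating 090° by 90° counterclockwise gives 000° — the wind blows toward the north.

000°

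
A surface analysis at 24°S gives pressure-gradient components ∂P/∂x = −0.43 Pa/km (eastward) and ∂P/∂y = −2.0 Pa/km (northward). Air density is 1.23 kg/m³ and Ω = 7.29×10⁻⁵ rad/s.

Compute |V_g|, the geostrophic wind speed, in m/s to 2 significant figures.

28 m/s

Coriolis parameter at 24°S:
f = 2Ω sin φ = 2 × 7.29×10⁻⁵ × sin 24° = 5.93×10⁻⁵ s⁻¹
In the Southern Hemisphere f is negative: f = −5.93×10⁻⁵ s⁻¹.
Component geostrophic relations (x east, y north):
u_g = −(1/(fρ)) ∂P/∂y,  v_g = (1/(fρ)) ∂P/∂x
u_g = −(−2.0×10⁻³)/(−5.93×10⁻⁵ × 1.23) = −27.4 m/s;  v_g = (−0.43×10⁻³)/(−5.93×10⁻⁵ × 1.23) = 5.90 m/s
|V_g| = √(u_g² + v_g²) = 28.0 m/s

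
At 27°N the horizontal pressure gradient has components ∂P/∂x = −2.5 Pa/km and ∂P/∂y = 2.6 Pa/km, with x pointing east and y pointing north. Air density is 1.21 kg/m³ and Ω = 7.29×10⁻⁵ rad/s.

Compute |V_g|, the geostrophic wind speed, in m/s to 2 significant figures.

Coriolis parameter at 27°N:
f = 2Ω sin φ = 2 × 7.29×10⁻⁵ × sin 27° = 6.62×10⁻⁵ s⁻¹
Component geostrophic relations (x east, y north):
u_g = −(1/(fρ)) ∂P/∂y,  v_g = (1/(fρ)) ∂P/∂x
u_g = −(2.6×10⁻³)/(6.62×10⁻⁵ × 1.21) = −32.5 m/s;  v_g = (−2.5×10⁻³)/(6.62×10⁻⁵ × 1.21) = −31.2 m/s
|V_g| = √(u_g² + v_g²) = 45.0 m/s

45 m/s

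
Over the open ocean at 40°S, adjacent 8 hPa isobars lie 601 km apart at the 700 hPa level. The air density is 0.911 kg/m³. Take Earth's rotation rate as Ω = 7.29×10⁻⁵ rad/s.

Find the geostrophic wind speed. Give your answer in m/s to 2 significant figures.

Coriolis parameter at 40°S:
f = 2Ω sin φ = 2 × 7.29×10⁻⁵ × sin 40° = 9.37×10⁻⁵ s⁻¹
Pressure gradient: |∂P/∂n| = 800 Pa / 601000 m = 1.33×10⁻³ Pa/m
Geostrophic balance (pressure-gradient force = Coriolis force):
V_g = (1/(fρ)) |∂P/∂n| = 1.33×10⁻³ / (9.37×10⁻⁵ × 0.911) = 15.6 m/s

16 m/s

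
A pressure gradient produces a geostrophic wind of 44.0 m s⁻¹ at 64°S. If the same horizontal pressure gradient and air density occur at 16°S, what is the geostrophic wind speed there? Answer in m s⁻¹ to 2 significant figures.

With the same pressure gradient and density, V_g ∝ 1/f ∝ 1/sin φ.
V₂ = V₁ · sin φ₁ / sin φ₂ = 44.0 × sin 64° / sin 16°
V₂ = 44.0 × 0.8988/0.2756 = 140 m s⁻¹

140 m s⁻¹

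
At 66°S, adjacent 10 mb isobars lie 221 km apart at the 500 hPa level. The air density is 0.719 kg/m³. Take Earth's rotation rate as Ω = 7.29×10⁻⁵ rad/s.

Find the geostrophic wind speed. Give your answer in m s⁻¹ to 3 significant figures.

47.2 m s⁻¹

Coriolis parameter at 66°S:
f = 2Ω sin φ = 2 × 7.29×10⁻⁵ × sin 66° = 1.33×10⁻⁴ s⁻¹
Pressure gradient: |∂P/∂n| = 1000 Pa / 221000 m = 4.52×10⁻³ Pa/m
Geostrophic balance (pressure-gradient force = Coriolis force):
V_g = (1/(fρ)) |∂P/∂n| = 4.52×10⁻³ / (1.33×10⁻⁴ × 0.719) = 47.2 m/s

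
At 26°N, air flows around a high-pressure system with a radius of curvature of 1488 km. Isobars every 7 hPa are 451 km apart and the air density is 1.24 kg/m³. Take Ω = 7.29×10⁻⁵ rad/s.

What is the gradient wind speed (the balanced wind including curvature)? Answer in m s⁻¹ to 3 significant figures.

27.6 m s⁻¹

Coriolis parameter at 26°N:
f = 2Ω sin φ = 2 × 7.29×10⁻⁵ × sin 26° = 6.39×10⁻⁵ s⁻¹
Pressure gradient: |∂P/∂n| = 700 Pa / 451000 m = 1.55×10⁻³ Pa/m
Geostrophic speed: V_g = |∂P/∂n|/(fρ) = 1.55×10⁻³/(6.39×10⁻⁵ × 1.24) = 19.6 m/s
Around a high, pressure-gradient force acts outward with centrifugal, so Coriolis balances both:
fV = (1/ρ)|∂P/∂n| + V²/R  →  V² − fR·V + fR·V_g = 0
With fR = 6.39×10⁻⁵ × 1488×10³ m = 95.1 m/s:
V = [fR − √((fR)² − 4 fR V_g)]/2 = [95.1 − √(95.1² − 4×95.1×19.6)]/2 = 27.6 m/s
Supergeostrophic (V > V_g = 19.6 m/s), as expected around a high.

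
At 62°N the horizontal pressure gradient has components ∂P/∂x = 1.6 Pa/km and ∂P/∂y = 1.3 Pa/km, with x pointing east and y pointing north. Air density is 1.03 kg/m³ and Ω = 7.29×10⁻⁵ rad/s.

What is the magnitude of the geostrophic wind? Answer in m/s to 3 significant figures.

15.5 m/s

Coriolis parameter at 62°N:
f = 2Ω sin φ = 2 × 7.29×10⁻⁵ × sin 62° = 1.29×10⁻⁴ s⁻¹
Component geostrophic relations (x east, y north):
u_g = −(1/(fρ)) ∂P/∂y,  v_g = (1/(fρ)) ∂P/∂x
u_g = −(1.3×10⁻³)/(1.29×10⁻⁴ × 1.03) = −9.80 m/s;  v_g = (1.6×10⁻³)/(1.29×10⁻⁴ × 1.03) = 12.1 m/s
|V_g| = √(u_g² + v_g²) = 15.5 m/s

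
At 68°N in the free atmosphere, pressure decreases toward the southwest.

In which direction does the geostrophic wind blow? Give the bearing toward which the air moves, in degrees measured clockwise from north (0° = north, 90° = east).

315°

The pressure-gradient force points toward the southwest (bearing 225°).
Geostrophic balance: in the Northern Hemisphere the Coriolis force deflects motion to the right, so the geostrophic wind blows 90° to the right of the pressure-gradient force (low pressure on the left).
Rotating 225° by 90° clockwise gives 315° — the wind blows toward the northwest.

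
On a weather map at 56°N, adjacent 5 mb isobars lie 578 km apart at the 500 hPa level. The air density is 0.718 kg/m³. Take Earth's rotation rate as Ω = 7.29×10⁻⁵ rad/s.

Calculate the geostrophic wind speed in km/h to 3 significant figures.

35.9 km/h

Coriolis parameter at 56°N:
f = 2Ω sin φ = 2 × 7.29×10⁻⁵ × sin 56° = 1.21×10⁻⁴ s⁻¹
Pressure gradient: |∂P/∂n| = 500 Pa / 578000 m = 8.65×10⁻⁴ Pa/m
Geostrophic balance (pressure-gradient force = Coriolis force):
V_g = (1/(fρ)) |∂P/∂n| = 8.65×10⁻⁴ / (1.21×10⁻⁴ × 0.718) = 9.97 m/s
Converting: 9.97 m/s × 3.6 = 35.9 km/h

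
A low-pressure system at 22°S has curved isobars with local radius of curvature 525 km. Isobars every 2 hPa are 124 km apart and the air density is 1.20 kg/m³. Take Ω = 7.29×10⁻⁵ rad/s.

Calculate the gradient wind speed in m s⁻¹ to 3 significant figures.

Coriolis parameter at 22°S:
f = 2Ω sin φ = 2 × 7.29×10⁻⁵ × sin 22° = 5.46×10⁻⁵ s⁻¹
Pressure gradient: |∂P/∂n| = 200 Pa / 124000 m = 1.61×10⁻³ Pa/m
Geostrophic speed: V_g = |∂P/∂n|/(fρ) = 1.61×10⁻³/(5.46×10⁻⁵ × 1.20) = 24.6 m/s
Around a low, centrifugal force acts outward with Coriolis, so pressure-gradient force balances both:
(1/ρ)|∂P/∂n| = fV + V²/R  →  V² + fR·V − fR·V_g = 0
With fR = 5.46×10⁻⁵ × 525×10³ m = 28.7 m/s:
V = [−fR + √((fR)² + 4 fR V_g)]/2 = [−28.7 + √(28.7² + 4×28.7×24.6)]/2 = 15.8 m/s
Subgeostrophic (V < V_g = 24.6 m/s), as expected around a low.

15.8 m s⁻¹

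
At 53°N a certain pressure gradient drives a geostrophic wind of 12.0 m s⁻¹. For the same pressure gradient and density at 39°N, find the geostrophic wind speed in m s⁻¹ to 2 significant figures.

With the same pressure gradient and density, V_g ∝ 1/f ∝ 1/sin φ.
V₂ = V₁ · sin φ₁ / sin φ₂ = 12.0 × sin 53° / sin 39°
V₂ = 12.0 × 0.7986/0.6293 = 15 m s⁻¹

15 m s⁻¹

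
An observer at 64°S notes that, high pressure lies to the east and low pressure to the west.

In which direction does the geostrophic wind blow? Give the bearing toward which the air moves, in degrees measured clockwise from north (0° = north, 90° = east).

180°

The pressure-gradient force points toward the west (bearing 270°).
Geostrophic balance: in the Southern Hemisphere the Coriolis force deflects motion to the left, so the geostrophic wind blows 90° to the left of the pressure-gradient force (low pressure on the right).
Rotating 270° by 90° counterclockwise gives 180° — the wind blows toward the south.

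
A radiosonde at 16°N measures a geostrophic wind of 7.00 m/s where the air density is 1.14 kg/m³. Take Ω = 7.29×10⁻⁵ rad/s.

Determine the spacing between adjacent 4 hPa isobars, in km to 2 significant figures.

Coriolis parameter at 16°N:
f = 2Ω sin φ = 2 × 7.29×10⁻⁵ × sin 16° = 4.02×10⁻⁵ s⁻¹
Geostrophic balance rearranged: |∂P/∂n| = f ρ V_g
|∂P/∂n| = 4.02×10⁻⁵ × 1.14 × 7.00 = 3.21×10⁻⁴ Pa/m
Isobar spacing: Δn = ΔP/|∂P/∂n| = 400 Pa / 3.21×10⁻⁴ Pa/m = 1247273 m ≈ 1200 km

1200 km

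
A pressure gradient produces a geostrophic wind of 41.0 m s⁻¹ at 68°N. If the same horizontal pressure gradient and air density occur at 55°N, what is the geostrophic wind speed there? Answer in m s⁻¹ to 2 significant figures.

46 m s⁻¹

With the same pressure gradient and density, V_g ∝ 1/f ∝ 1/sin φ.
V₂ = V₁ · sin φ₁ / sin φ₂ = 41.0 × sin 68° / sin 55°
V₂ = 41.0 × 0.9272/0.8192 = 46 m s⁻¹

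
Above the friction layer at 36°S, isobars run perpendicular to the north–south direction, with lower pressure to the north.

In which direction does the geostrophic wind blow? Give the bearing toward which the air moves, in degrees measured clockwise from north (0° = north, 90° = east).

The pressure-gradient force points toward the north (bearing 000°).
Geostrophic balance: in the Southern Hemisphere the Coriolis force deflects motion to the left, so the geostrophic wind blows 90° to the left of the pressure-gradient force (low pressure on the right).
Rotating 000° by 90° counterclockwise gives 270° — the wind blows toward the west.

270°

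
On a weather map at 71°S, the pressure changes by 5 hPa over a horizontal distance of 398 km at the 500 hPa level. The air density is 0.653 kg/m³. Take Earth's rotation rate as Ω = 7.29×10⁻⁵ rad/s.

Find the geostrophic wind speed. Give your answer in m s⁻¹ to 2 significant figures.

Coriolis parameter at 71°S:
f = 2Ω sin φ = 2 × 7.29×10⁻⁵ × sin 71° = 1.38×10⁻⁴ s⁻¹
Pressure gradient: |∂P/∂n| = 500 Pa / 398000 m = 1.26×10⁻³ Pa/m
Geostrophic balance (pressure-gradient force = Coriolis force):
V_g = (1/(fρ)) |∂P/∂n| = 1.26×10⁻³ / (1.38×10⁻⁴ × 0.653) = 14.0 m/s

14 m s⁻¹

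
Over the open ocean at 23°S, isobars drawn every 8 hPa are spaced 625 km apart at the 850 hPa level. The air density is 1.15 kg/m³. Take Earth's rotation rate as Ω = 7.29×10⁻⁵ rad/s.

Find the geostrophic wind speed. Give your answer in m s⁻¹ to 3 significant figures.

19.5 m s⁻¹

Coriolis parameter at 23°S:
f = 2Ω sin φ = 2 × 7.29×10⁻⁵ × sin 23° = 5.70×10⁻⁵ s⁻¹
Pressure gradient: |∂P/∂n| = 800 Pa / 625000 m = 1.28×10⁻³ Pa/m
Geostrophic balance (pressure-gradient force = Coriolis force):
V_g = (1/(fρ)) |∂P/∂n| = 1.28×10⁻³ / (5.70×10⁻⁵ × 1.15) = 19.5 m/s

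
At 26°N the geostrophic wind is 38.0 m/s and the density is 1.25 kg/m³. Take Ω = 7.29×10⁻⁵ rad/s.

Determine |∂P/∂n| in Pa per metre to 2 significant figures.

3.0×10⁻³ Pa/m

Coriolis parameter at 26°N:
f = 2Ω sin φ = 2 × 7.29×10⁻⁵ × sin 26° = 6.39×10⁻⁵ s⁻¹
Geostrophic balance rearranged: |∂P/∂n| = f ρ V_g
|∂P/∂n| = 6.39×10⁻⁵ × 1.25 × 38.0 = 3.04×10⁻³ Pa/m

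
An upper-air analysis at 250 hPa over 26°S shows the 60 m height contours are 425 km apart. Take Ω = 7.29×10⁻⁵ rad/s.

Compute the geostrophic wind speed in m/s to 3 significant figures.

Coriolis parameter at 26°S:
f = 2Ω sin φ = 2 × 7.29×10⁻⁵ × sin 26° = 6.39×10⁻⁵ s⁻¹
Height gradient: |∂Z/∂n| = 60 m / 425000 m = 1.41×10⁻⁴
On a pressure surface, geostrophic balance gives V_g = (g/f)|∂Z/∂n|:
V_g = 9.81 × 1.41×10⁻⁴ / 6.39×10⁻⁵ = 21.7 m/s

21.7 m/s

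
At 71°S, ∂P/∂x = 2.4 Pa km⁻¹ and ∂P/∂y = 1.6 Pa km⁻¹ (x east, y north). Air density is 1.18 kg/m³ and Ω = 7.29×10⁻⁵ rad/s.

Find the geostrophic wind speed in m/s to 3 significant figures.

Coriolis parameter at 71°S:
f = 2Ω sin φ = 2 × 7.29×10⁻⁵ × sin 71° = 1.38×10⁻⁴ s⁻¹
In the Southern Hemisphere f is negative: f = −1.38×10⁻⁴ s⁻¹.
Component geostrophic relations (x east, y north):
u_g = −(1/(fρ)) ∂P/∂y,  v_g = (1/(fρ)) ∂P/∂x
u_g = −(1.6×10⁻³)/(−1.38×10⁻⁴ × 1.18) = 9.84 m/s;  v_g = (2.4×10⁻³)/(−1.38×10⁻⁴ × 1.18) = −14.8 m/s
|V_g| = √(u_g² + v_g²) = 17.7 m/s

17.7 m/s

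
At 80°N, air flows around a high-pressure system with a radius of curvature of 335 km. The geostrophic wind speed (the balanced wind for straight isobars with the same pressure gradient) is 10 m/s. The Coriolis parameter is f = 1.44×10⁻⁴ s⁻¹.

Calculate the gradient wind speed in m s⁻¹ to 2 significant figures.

Around a high, pressure-gradient force acts outward with centrifugal, so Coriolis balances both:
fV = (1/ρ)|∂P/∂n| + V²/R  →  V² − fR·V + fR·V_g = 0
With fR = 1.44×10⁻⁴ × 335×10³ m = 48.2 m/s:
V = [fR − √((fR)² − 4 fR V_g)]/2 = [48.2 − √(48.2² − 4×48.2×10)]/2 = 14.2 m/s
Supergeostrophic (V > V_g = 10 m/s), as expected around a high.

14 m s⁻¹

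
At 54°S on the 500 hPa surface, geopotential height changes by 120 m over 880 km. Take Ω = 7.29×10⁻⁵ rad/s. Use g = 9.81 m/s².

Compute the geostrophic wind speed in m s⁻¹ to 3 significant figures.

11.3 m s⁻¹

Coriolis parameter at 54°S:
f = 2Ω sin φ = 2 × 7.29×10⁻⁵ × sin 54° = 1.18×10⁻⁴ s⁻¹
Height gradient: |∂Z/∂n| = 120 m / 880000 m = 1.36×10⁻⁴
On a pressure surface, geostrophic balance gives V_g = (g/f)|∂Z/∂n|:
V_g = 9.81 × 1.36×10⁻⁴ / 1.18×10⁻⁴ = 11.3 m/s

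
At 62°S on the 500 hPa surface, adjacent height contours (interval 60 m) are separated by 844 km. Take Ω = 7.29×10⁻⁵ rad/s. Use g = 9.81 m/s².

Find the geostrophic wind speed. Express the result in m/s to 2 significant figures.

5.4 m/s

Coriolis parameter at 62°S:
f = 2Ω sin φ = 2 × 7.29×10⁻⁵ × sin 62° = 1.29×10⁻⁴ s⁻¹
Height gradient: |∂Z/∂n| = 60 m / 844000 m = 7.11×10⁻⁵
On a pressure surface, geostrophic balance gives V_g = (g/f)|∂Z/∂n|:
V_g = 9.81 × 7.11×10⁻⁵ / 1.29×10⁻⁴ = 5.42 m/s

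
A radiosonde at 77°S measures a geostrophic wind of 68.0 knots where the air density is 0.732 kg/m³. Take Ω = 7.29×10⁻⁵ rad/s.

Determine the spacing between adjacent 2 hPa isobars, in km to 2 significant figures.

55 km

Coriolis parameter at 77°S:
f = 2Ω sin φ = 2 × 7.29×10⁻⁵ × sin 77° = 1.42×10⁻⁴ s⁻¹
Wind speed in SI: 68.0 knots = 35.0 m/s
Geostrophic balance rearranged: |∂P/∂n| = f ρ V_g
|∂P/∂n| = 1.42×10⁻⁴ × 0.732 × 35.0 = 3.64×10⁻³ Pa/m
Isobar spacing: Δn = ΔP/|∂P/∂n| = 200 Pa / 3.64×10⁻³ Pa/m = 54978 m ≈ 55 km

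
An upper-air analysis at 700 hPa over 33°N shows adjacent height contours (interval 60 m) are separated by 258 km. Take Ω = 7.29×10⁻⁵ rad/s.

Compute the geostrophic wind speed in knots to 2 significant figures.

Coriolis parameter at 33°N:
f = 2Ω sin φ = 2 × 7.29×10⁻⁵ × sin 33° = 7.94×10⁻⁵ s⁻¹
Height gradient: |∂Z/∂n| = 60 m / 258000 m = 2.33×10⁻⁴
On a pressure surface, geostrophic balance gives V_g = (g/f)|∂Z/∂n|:
V_g = 9.81 × 2.33×10⁻⁴ / 7.94×10⁻⁵ = 28.7 m/s
Converting: 28.7 m/s × 1.944 = 56 knots

56 knots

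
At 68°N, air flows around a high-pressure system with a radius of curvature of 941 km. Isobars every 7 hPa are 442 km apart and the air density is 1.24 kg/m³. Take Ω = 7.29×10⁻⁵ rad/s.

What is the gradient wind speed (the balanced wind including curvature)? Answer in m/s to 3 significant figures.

Coriolis parameter at 68°N:
f = 2Ω sin φ = 2 × 7.29×10⁻⁵ × sin 68° = 1.35×10⁻⁴ s⁻¹
Pressure gradient: |∂P/∂n| = 700 Pa / 442000 m = 1.58×10⁻³ Pa/m
Geostrophic speed: V_g = |∂P/∂n|/(fρ) = 1.58×10⁻³/(1.35×10⁻⁴ × 1.24) = 9.45 m/s
Around a high, pressure-gradient force acts outward with centrifugal, so Coriolis balances both:
fV = (1/ρ)|∂P/∂n| + V²/R  →  V² − fR·V + fR·V_g = 0
With fR = 1.35×10⁻⁴ × 941×10³ m = 127 m/s:
V = [fR − √((fR)² − 4 fR V_g)]/2 = [127 − √(127² − 4×127×9.45)]/2 = 10.3 m/s
Supergeostrophic (V > V_g = 9.45 m/s), as expected around a high.

10.3 m/s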